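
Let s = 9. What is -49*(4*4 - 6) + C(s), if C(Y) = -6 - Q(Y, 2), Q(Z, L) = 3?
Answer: -499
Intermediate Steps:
C(Y) = -9 (C(Y) = -6 - 1*3 = -6 - 3 = -9)
-49*(4*4 - 6) + C(s) = -49*(4*4 - 6) - 9 = -49*(16 - 6) - 9 = -49*10 - 9 = -490 - 9 = -499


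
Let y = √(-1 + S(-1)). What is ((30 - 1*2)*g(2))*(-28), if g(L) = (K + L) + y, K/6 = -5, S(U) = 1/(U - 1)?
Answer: 21952 - 392*I*√6 ≈ 21952.0 - 960.2*I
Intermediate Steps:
S(U) = 1/(-1 + U)
K = -30 (K = 6*(-5) = -30)
y = I*√6/2 (y = √(-1 + 1/(-1 - 1)) = √(-1 + 1/(-2)) = √(-1 - ½) = √(-3/2) = I*√6/2 ≈ 1.2247*I)
g(L) = -30 + L + I*√6/2 (g(L) = (-30 + L) + I*√6/2 = -30 + L + I*√6/2)
((30 - 1*2)*g(2))*(-28) = ((30 - 1*2)*(-30 + 2 + I*√6/2))*(-28) = ((30 - 2)*(-28 + I*√6/2))*(-28) = (28*(-28 + I*√6/2))*(-28) = (-784 + 14*I*√6)*(-28) = 21952 - 392*I*√6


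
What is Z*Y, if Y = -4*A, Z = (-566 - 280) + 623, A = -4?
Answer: -3568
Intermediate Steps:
Z = -223 (Z = -846 + 623 = -223)
Y = 16 (Y = -4*(-4) = 16)
Z*Y = -223*16 = -3568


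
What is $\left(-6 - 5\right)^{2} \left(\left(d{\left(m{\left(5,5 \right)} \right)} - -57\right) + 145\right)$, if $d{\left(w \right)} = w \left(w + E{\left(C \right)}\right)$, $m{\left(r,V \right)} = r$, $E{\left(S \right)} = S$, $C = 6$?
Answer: $31097$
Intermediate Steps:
$d{\left(w \right)} = w \left(6 + w\right)$ ($d{\left(w \right)} = w \left(w + 6\right) = w \left(6 + w\right)$)
$\left(-6 - 5\right)^{2} \left(\left(d{\left(m{\left(5,5 \right)} \right)} - -57\right) + 145\right) = \left(-6 - 5\right)^{2} \left(\left(5 \left(6 + 5\right) - -57\right) + 145\right) = \left(-11\right)^{2} \left(\left(5 \cdot 11 + 57\right) + 145\right) = 121 \left(\left(55 + 57\right) + 145\right) = 121 \left(112 + 145\right) = 121 \cdot 257 = 31097$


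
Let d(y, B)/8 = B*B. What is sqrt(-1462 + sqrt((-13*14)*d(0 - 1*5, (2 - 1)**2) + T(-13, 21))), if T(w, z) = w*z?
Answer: sqrt(-1462 + I*sqrt(1729)) ≈ 0.5437 + 38.24*I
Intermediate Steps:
d(y, B) = 8*B**2 (d(y, B) = 8*(B*B) = 8*B**2)
sqrt(-1462 + sqrt((-13*14)*d(0 - 1*5, (2 - 1)**2) + T(-13, 21))) = sqrt(-1462 + sqrt((-13*14)*(8*((2 - 1)**2)**2) - 13*21)) = sqrt(-1462 + sqrt(-1456*(1**2)**2 - 273)) = sqrt(-1462 + sqrt(-1456*1**2 - 273)) = sqrt(-1462 + sqrt(-1456 - 273)) = sqrt(-1462 + sqrt(-1729)) = sqrt(-1462 + I*sqrt(1729))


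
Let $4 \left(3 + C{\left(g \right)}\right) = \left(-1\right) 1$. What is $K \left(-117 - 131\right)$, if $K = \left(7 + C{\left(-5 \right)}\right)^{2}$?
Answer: $- \frac{6975}{2} \approx -3487.5$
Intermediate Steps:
$C{\left(g \right)} = - \frac{13}{4}$ ($C{\left(g \right)} = -3 + \frac{\left(-1\right) 1}{4} = -3 + \frac{1}{4} \left(-1\right) = -3 - \frac{1}{4} = - \frac{13}{4}$)
$K = \frac{225}{16}$ ($K = \left(7 - \frac{13}{4}\right)^{2} = \left(\frac{15}{4}\right)^{2} = \frac{225}{16} \approx 14.063$)
$K \left(-117 - 131\right) = \frac{225 \left(-117 - 131\right)}{16} = \frac{225}{16} \left(-248\right) = - \frac{6975}{2}$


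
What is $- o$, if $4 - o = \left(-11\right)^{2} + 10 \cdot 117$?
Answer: $1287$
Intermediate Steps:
$o = -1287$ ($o = 4 - \left(\left(-11\right)^{2} + 10 \cdot 117\right) = 4 - \left(121 + 1170\right) = 4 - 1291 = -1287$)
$- o = \left(-1\right) \left(-1287\right) = 1287$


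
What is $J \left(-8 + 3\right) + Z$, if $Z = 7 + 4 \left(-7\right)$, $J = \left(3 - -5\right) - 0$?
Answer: $-61$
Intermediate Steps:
$J = 8$ ($J = \left(3 + 5\right) + 0 = 8 + 0 = 8$)
$Z = -21$ ($Z = 7 - 28 = -21$)
$J \left(-8 + 3\right) + Z = 8 \left(-8 + 3\right) - 21 = 8 \left(-5\right) - 21 = -40 - 21 = -61$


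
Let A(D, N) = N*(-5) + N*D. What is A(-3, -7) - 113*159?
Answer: -17911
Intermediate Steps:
A(D, N) = -5*N + D*N
A(-3, -7) - 113*159 = -7*(-5 - 3) - 113*159 = -7*(-8) - 17967 = 56 - 17967 = -17911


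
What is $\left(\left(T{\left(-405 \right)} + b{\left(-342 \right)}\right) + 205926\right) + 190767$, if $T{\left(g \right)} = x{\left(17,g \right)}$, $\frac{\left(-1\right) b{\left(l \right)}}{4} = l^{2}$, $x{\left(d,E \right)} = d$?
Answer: $-71146$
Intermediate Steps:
$b{\left(l \right)} = - 4 l^{2}$
$T{\left(g \right)} = 17$
$\left(\left(T{\left(-405 \right)} + b{\left(-342 \right)}\right) + 205926\right) + 190767 = \left(\left(17 - 4 \left(-342\right)^{2}\right) + 205926\right) + 190767 = \left(\left(17 - 467856\right) + 205926\right) + 190767 = \left(-467839 + 205926\right) + 190767 = -261913 + 190767 = -71146$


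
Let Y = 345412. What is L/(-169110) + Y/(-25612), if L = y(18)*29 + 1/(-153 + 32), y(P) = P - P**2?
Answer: -352021320433/26204034186 ≈ -13.434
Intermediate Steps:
L = -1073755/121 (L = (18*(1 - 1*18))*29 + 1/(-153 + 32) = (18*(1 - 18))*29 + 1/(-121) = (18*(-17))*29 - 1/121 = -306*29 - 1/121 = -8874 - 1/121 = -1073755/121 ≈ -8874.0)
L/(-169110) + Y/(-25612) = -1073755/121/(-169110) + 345412/(-25612) = -1073755/121*(-1/169110) + 345412*(-1/25612) = 214751/4092462 - 86353/6403 = -352021320433/26204034186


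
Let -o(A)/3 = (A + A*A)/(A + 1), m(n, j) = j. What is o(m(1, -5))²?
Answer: 225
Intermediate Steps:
o(A) = -3*(A + A²)/(1 + A) (o(A) = -3*(A + A*A)/(A + 1) = -3*(A + A²)/(1 + A))
o(m(1, -5))² = (-3*(-5))² = 15² = 225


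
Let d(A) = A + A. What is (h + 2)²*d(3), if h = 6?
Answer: 384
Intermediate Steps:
d(A) = 2*A
(h + 2)²*d(3) = (6 + 2)²*(2*3) = 8²*6 = 64*6 = 384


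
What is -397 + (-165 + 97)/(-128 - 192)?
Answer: -31743/80 ≈ -396.79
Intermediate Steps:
-397 + (-165 + 97)/(-128 - 192) = -397 - 68/(-320) = -397 - 68*(-1/320) = -397 + 17/80 = -31743/80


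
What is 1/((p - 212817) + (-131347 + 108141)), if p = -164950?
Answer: -1/400973 ≈ -2.4939e-6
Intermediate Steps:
1/((p - 212817) + (-131347 + 108141)) = 1/((-164950 - 212817) + (-131347 + 108141)) = 1/(-377767 - 23206) = 1/(-400973) = -1/400973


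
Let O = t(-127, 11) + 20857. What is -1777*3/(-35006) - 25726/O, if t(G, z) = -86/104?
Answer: -41047765061/37964742126 ≈ -1.0812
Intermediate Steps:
t(G, z) = -43/52 (t(G, z) = -86*1/104 = -43/52)
O = 1084521/52 (O = -43/52 + 20857 = 1084521/52 ≈ 20856.)
-1777*3/(-35006) - 25726/O = -1777*3/(-35006) - 25726/1084521/52 = -5331*(-1/35006) - 25726*52/1084521 = 5331/35006 - 1337752/1084521 = -41047765061/37964742126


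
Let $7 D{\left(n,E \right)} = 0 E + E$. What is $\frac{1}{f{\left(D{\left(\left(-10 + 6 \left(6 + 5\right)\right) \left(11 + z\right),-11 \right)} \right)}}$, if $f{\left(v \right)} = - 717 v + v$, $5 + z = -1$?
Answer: $\frac{7}{7876} \approx 0.00088878$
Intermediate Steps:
$z = -6$ ($z = -5 - 1 = -6$)
$D{\left(n,E \right)} = \frac{E}{7}$ ($D{\left(n,E \right)} = \frac{0 E + E}{7} = \frac{0 + E}{7} = \frac{E}{7}$)
$f{\left(v \right)} = - 716 v$
$\frac{1}{f{\left(D{\left(\left(-10 + 6 \left(6 + 5\right)\right) \left(11 + z\right),-11 \right)} \right)}} = \frac{1}{\left(-716\right) \frac{1}{7} \left(-11\right)} = \frac{1}{\left(-716\right) \left(- \frac{11}{7}\right)} = \frac{1}{\frac{7876}{7}} = \frac{7}{7876}$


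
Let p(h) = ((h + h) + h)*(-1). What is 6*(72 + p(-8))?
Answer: 576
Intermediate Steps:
p(h) = -3*h (p(h) = (2*h + h)*(-1) = (3*h)*(-1) = -3*h)
6*(72 + p(-8)) = 6*(72 - 3*(-8)) = 6*(72 + 24) = 6*96 = 576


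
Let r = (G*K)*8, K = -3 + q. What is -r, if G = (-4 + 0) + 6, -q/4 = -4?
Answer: -208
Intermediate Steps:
q = 16 (q = -4*(-4) = 16)
K = 13 (K = -3 + 16 = 13)
G = 2 (G = -4 + 6 = 2)
r = 208 (r = (2*13)*8 = 26*8 = 208)
-r = -1*208 = -208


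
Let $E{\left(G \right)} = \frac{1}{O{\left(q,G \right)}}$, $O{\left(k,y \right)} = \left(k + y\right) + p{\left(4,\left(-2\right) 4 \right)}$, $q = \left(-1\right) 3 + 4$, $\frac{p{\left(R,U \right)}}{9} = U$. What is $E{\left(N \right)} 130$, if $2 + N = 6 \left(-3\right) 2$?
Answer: $- \frac{130}{109} \approx -1.1927$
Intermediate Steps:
$p{\left(R,U \right)} = 9 U$
$q = 1$ ($q = -3 + 4 = 1$)
$O{\left(k,y \right)} = -72 + k + y$ ($O{\left(k,y \right)} = \left(k + y\right) + 9 \left(\left(-2\right) 4\right) = \left(k + y\right) + 9 \left(-8\right) = \left(k + y\right) - 72 = -72 + k + y$)
$N = -38$ ($N = -2 + 6 \left(-3\right) 2 = -2 - 36 = -38$)
$E{\left(G \right)} = \frac{1}{-71 + G}$ ($E{\left(G \right)} = \frac{1}{-72 + 1 + G} = \frac{1}{-71 + G}$)
$E{\left(N \right)} 130 = \frac{1}{-71 - 38} \cdot 130 = \frac{1}{-109} \cdot 130 = \left(- \frac{1}{109}\right) 130 = - \frac{130}{109}$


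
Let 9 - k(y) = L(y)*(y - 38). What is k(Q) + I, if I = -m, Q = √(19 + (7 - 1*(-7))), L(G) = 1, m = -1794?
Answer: 1841 - √33 ≈ 1835.3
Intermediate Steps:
Q = √33 (Q = √(19 + (7 + 7)) = √(19 + 14) = √33 ≈ 5.7446)
k(y) = 47 - y (k(y) = 9 - (y - 38) = 9 - (-38 + y) = 9 + (38 - y) = 47 - y)
I = 1794 (I = -1*(-1794) = 1794)
k(Q) + I = (47 - √33) + 1794 = 1841 - √33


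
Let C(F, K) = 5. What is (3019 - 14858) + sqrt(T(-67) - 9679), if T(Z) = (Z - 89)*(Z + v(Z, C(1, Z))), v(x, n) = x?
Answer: -11839 + 5*sqrt(449) ≈ -11733.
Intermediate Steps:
T(Z) = 2*Z*(-89 + Z) (T(Z) = (Z - 89)*(Z + Z) = (-89 + Z)*(2*Z) = 2*Z*(-89 + Z))
(3019 - 14858) + sqrt(T(-67) - 9679) = (3019 - 14858) + sqrt(2*(-67)*(-89 - 67) - 9679) = -11839 + sqrt(2*(-67)*(-156) - 9679) = -11839 + sqrt(20904 - 9679) = -11839 + sqrt(11225) = -11839 + 5*sqrt(449)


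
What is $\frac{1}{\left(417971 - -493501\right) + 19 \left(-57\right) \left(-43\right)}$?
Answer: $\frac{1}{958041} \approx 1.0438 \cdot 10^{-6}$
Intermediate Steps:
$\frac{1}{\left(417971 - -493501\right) + 19 \left(-57\right) \left(-43\right)} = \frac{1}{\left(417971 + 493501\right) - -46569} = \frac{1}{911472 + 46569} = \frac{1}{958041}$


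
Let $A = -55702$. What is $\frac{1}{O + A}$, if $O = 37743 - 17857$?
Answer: $- \frac{1}{35816} \approx -2.792 \cdot 10^{-5}$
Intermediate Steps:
$O = 19886$ ($O = 37743 - 17857 = 19886$)
$\frac{1}{O + A} = \frac{1}{19886 - 55702} = \frac{1}{-35816} = - \frac{1}{35816}$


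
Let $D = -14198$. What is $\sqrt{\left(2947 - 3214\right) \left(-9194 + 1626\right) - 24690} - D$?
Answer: $14198 + 21 \sqrt{4526} \approx 15611.0$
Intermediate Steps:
$\sqrt{\left(2947 - 3214\right) \left(-9194 + 1626\right) - 24690} - D = \sqrt{\left(2947 - 3214\right) \left(-9194 + 1626\right) - 24690} - -14198 = \sqrt{\left(-267\right) \left(-7568\right) - 24690} + 14198 = \sqrt{2020656 - 24690} + 14198 = \sqrt{1995966} + 14198 = 21 \sqrt{4526} + 14198 = 14198 + 21 \sqrt{4526}$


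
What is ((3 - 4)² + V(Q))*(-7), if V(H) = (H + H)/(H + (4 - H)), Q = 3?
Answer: -35/2 ≈ -17.500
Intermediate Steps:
V(H) = H/2 (V(H) = (2*H)/4 = (2*H)*(¼) = H/2)
((3 - 4)² + V(Q))*(-7) = ((3 - 4)² + (½)*3)*(-7) = ((-1)² + 3/2)*(-7) = (1 + 3/2)*(-7) = (5/2)*(-7) = -35/2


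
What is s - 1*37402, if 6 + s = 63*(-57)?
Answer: -40999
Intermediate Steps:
s = -3597 (s = -6 + 63*(-57) = -6 - 3591 = -3597)
s - 1*37402 = -3597 - 1*37402 = -3597 - 37402 = -40999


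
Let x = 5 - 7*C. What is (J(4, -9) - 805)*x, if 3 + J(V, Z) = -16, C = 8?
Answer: 42024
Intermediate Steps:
J(V, Z) = -19 (J(V, Z) = -3 - 16 = -19)
x = -51 (x = 5 - 7*8 = 5 - 56 = -51)
(J(4, -9) - 805)*x = (-19 - 805)*(-51) = -824*(-51) = 42024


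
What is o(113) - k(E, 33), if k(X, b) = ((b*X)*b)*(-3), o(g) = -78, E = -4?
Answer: -13146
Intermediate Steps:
k(X, b) = -3*X*b**2 (k(X, b) = ((X*b)*b)*(-3) = (X*b**2)*(-3) = -3*X*b**2)
o(113) - k(E, 33) = -78 - (-3)*(-4)*33**2 = -78 - (-3)*(-4)*1089 = -78 - 1*13068 = -78 - 13068 = -13146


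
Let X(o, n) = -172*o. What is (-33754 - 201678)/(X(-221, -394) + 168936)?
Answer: -58858/51737 ≈ -1.1376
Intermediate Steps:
(-33754 - 201678)/(X(-221, -394) + 168936) = (-33754 - 201678)/(-172*(-221) + 168936) = -235432/(38012 + 168936) = -235432/206948 = -235432*1/206948 = -58858/51737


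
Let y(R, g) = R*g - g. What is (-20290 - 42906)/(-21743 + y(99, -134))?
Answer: 63196/34875 ≈ 1.8121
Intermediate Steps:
y(R, g) = -g + R*g
(-20290 - 42906)/(-21743 + y(99, -134)) = (-20290 - 42906)/(-21743 - 134*(-1 + 99)) = -63196/(-21743 - 134*98) = -63196/(-21743 - 13132) = -63196/(-34875) = -63196*(-1/34875) = 63196/34875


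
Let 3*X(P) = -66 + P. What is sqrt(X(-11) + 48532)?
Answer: sqrt(436557)/3 ≈ 220.24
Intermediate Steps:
X(P) = -22 + P/3 (X(P) = (-66 + P)/3 = -22 + P/3)
sqrt(X(-11) + 48532) = sqrt((-22 + (1/3)*(-11)) + 48532) = sqrt((-22 - 11/3) + 48532) = sqrt(-77/3 + 48532) = sqrt(145519/3) = sqrt(436557)/3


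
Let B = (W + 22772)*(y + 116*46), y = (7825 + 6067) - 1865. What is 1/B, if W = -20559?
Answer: 1/38424319 ≈ 2.6025e-8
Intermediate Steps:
y = 12027 (y = 13892 - 1865 = 12027)
B = 38424319 (B = (-20559 + 22772)*(12027 + 116*46) = 2213*(12027 + 5336) = 2213*17363 = 38424319)
1/B = 1/38424319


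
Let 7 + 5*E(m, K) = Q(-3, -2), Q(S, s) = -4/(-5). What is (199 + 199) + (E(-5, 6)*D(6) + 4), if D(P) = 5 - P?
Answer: 10081/25 ≈ 403.24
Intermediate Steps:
Q(S, s) = ⅘ (Q(S, s) = -4*(-⅕) = ⅘)
E(m, K) = -31/25 (E(m, K) = -7/5 + (⅕)*(⅘) = -7/5 + 4/25 = -31/25)
(199 + 199) + (E(-5, 6)*D(6) + 4) = (199 + 199) + (-31*(5 - 1*6)/25 + 4) = 398 + (-31*(5 - 6)/25 + 4) = 398 + (-31/25*(-1) + 4) = 398 + (31/25 + 4) = 398 + 131/25 = 10081/25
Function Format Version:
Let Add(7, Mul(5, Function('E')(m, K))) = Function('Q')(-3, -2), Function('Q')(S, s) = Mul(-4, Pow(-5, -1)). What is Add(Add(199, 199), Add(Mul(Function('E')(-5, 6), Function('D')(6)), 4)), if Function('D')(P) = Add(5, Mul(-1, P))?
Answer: Rational(10081, 25) ≈ 403.24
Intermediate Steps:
Function('Q')(S, s) = Rational(4, 5) (Function('Q')(S, s) = Mul(-4, Rational(-1, 5)) = Rational(4, 5))
Function('E')(m, K) = Rational(-31, 25) (Function('E')(m, K) = Add(Rational(-7, 5), Mul(Rational(1, 5), Rational(4, 5))) = Add(Rational(-7, 5), Rational(4, 25)) = Rational(-31, 25))
Add(Add(199, 199), Add(Mul(Function('E')(-5, 6), Function('D')(6)), 4)) = Add(Add(199, 199), Add(Mul(Rational(-31, 25), Add(5, Mul(-1, 6))), 4)) = Add(398, Add(Mul(Rational(-31, 25), Add(5, -6)), 4)) = Add(398, Add(Mul(Rational(-31, 25), -1), 4)) = Add(398, Add(Rational(31, 25), 4)) = Add(398, Rational(131, 25)) = Rational(10081, 25)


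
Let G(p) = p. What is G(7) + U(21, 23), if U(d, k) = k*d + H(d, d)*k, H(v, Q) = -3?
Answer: 421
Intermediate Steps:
U(d, k) = -3*k + d*k (U(d, k) = k*d - 3*k = d*k - 3*k = -3*k + d*k)
G(7) + U(21, 23) = 7 + 23*(-3 + 21) = 7 + 23*18 = 7 + 414 = 421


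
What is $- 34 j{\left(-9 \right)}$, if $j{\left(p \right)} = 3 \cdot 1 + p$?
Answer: $204$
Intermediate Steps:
$j{\left(p \right)} = 3 + p$
$- 34 j{\left(-9 \right)} = - 34 \left(3 - 9\right) = \left(-34\right) \left(-6\right) = 204$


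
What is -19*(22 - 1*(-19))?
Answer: -779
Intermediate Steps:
-19*(22 - 1*(-19)) = -19*(22 + 19) = -19*41 = -779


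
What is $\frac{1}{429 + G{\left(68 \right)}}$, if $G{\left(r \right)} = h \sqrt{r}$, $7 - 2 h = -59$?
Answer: $\frac{13}{3333} - \frac{2 \sqrt{17}}{3333} \approx 0.0014263$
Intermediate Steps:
$h = 33$ ($h = \frac{7}{2} - - \frac{59}{2} = \frac{7}{2} + \frac{59}{2} = 33$)
$G{\left(r \right)} = 33 \sqrt{r}$
$\frac{1}{429 + G{\left(68 \right)}} = \frac{1}{429 + 33 \sqrt{68}} = \frac{1}{429 + 33 \cdot 2 \sqrt{17}} = \frac{1}{429 + 66 \sqrt{17}}$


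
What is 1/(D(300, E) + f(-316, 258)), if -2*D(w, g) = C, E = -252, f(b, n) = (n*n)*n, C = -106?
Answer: 1/17173565 ≈ 5.8229e-8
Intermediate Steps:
f(b, n) = n³ (f(b, n) = n²*n = n³)
D(w, g) = 53 (D(w, g) = -½*(-106) = 53)
1/(D(300, E) + f(-316, 258)) = 1/(53 + 258³) = 1/(53 + 17173512) = 1/17173565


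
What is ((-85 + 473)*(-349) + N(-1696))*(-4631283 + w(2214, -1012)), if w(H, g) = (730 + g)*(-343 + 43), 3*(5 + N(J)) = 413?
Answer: 615072245118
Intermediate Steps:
N(J) = 398/3 (N(J) = -5 + (⅓)*413 = -5 + 413/3 = 398/3)
w(H, g) = -219000 - 300*g (w(H, g) = (730 + g)*(-300) = -219000 - 300*g)
((-85 + 473)*(-349) + N(-1696))*(-4631283 + w(2214, -1012)) = ((-85 + 473)*(-349) + 398/3)*(-4631283 + (-219000 - 300*(-1012))) = (388*(-349) + 398/3)*(-4631283 + (-219000 + 303600)) = (-135412 + 398/3)*(-4631283 + 84600) = -405838/3*(-4546683) = 615072245118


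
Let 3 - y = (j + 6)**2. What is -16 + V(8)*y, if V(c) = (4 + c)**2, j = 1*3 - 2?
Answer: -6640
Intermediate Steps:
j = 1 (j = 3 - 2 = 1)
y = -46 (y = 3 - (1 + 6)**2 = 3 - 1*7**2 = 3 - 1*49 = 3 - 49 = -46)
-16 + V(8)*y = -16 + (4 + 8)**2*(-46) = -16 + 12**2*(-46) = -16 + 144*(-46) = -16 - 6624 = -6640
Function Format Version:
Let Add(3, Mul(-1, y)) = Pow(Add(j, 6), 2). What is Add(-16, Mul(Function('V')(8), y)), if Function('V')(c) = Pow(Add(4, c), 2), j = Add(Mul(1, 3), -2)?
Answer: -6640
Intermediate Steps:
j = 1 (j = Add(3, -2) = 1)
y = -46 (y = Add(3, Mul(-1, Pow(Add(1, 6), 2))) = Add(3, Mul(-1, Pow(7, 2))) = Add(3, Mul(-1, 49)) = Add(3, -49) = -46)
Add(-16, Mul(Function('V')(8), y)) = Add(-16, Mul(Pow(Add(4, 8), 2), -46)) = Add(-16, Mul(Pow(12, 2), -46)) = Add(-16, Mul(144, -46)) = Add(-16, -6624) = -6640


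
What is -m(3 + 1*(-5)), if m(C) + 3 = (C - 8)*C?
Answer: -17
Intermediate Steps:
m(C) = -3 + C*(-8 + C) (m(C) = -3 + (C - 8)*C = -3 + (-8 + C)*C = -3 + C*(-8 + C))
-m(3 + 1*(-5)) = -(-3 + (3 + 1*(-5))**2 - 8*(3 + 1*(-5))) = -(-3 + (3 - 5)**2 - 8*(3 - 5)) = -(-3 + (-2)**2 - 8*(-2)) = -(-3 + 4 + 16) = -1*17 = -17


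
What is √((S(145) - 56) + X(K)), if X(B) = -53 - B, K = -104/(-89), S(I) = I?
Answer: 10*√2759/89 ≈ 5.9018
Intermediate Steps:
K = 104/89 (K = -104*(-1/89) = 104/89 ≈ 1.1685)
√((S(145) - 56) + X(K)) = √((145 - 56) + (-53 - 1*104/89)) = √(89 + (-53 - 104/89)) = √(89 - 4821/89) = √(3100/89) = 10*√2759/89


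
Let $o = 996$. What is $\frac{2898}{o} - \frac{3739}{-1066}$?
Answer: $\frac{283888}{44239} \approx 6.4171$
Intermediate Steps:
$\frac{2898}{o} - \frac{3739}{-1066} = \frac{2898}{996} - \frac{3739}{-1066} = 2898 \cdot \frac{1}{996} - - \frac{3739}{1066} = \frac{483}{166} + \frac{3739}{1066} = \frac{283888}{44239}$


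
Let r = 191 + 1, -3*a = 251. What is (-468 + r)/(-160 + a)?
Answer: 828/731 ≈ 1.1327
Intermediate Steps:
a = -251/3 (a = -1/3*251 = -251/3 ≈ -83.667)
r = 192
(-468 + r)/(-160 + a) = (-468 + 192)/(-160 - 251/3) = -276/(-731/3) = -276*(-3/731) = 828/731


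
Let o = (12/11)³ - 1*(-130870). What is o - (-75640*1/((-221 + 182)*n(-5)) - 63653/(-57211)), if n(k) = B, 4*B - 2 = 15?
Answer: 598552303180595/4589638053 ≈ 1.3041e+5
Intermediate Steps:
B = 17/4 (B = ½ + (¼)*15 = ½ + 15/4 = 17/4 ≈ 4.2500)
n(k) = 17/4
o = 174189698/1331 (o = (12*(1/11))³ + 130870 = (12/11)³ + 130870 = 1728/1331 + 130870 = 174189698/1331 ≈ 1.3087e+5)
o - (-75640*1/((-221 + 182)*n(-5)) - 63653/(-57211)) = 174189698/1331 - (-75640*4/(17*(-221 + 182)) - 63653/(-57211)) = 174189698/1331 - (-75640/((17/4)*(-39)) - 63653*(-1/57211)) = 174189698/1331 - (-75640/(-663/4) + 63653/57211) = 174189698/1331 - (-75640*(-4/663) + 63653/57211) = 174189698/1331 - (302560/663 + 63653/57211) = 174189698/1331 - 1*17351962099/37930893 = 174189698/1331 - 17351962099/37930893 = 598552303180595/4589638053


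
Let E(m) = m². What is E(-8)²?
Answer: 4096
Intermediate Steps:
E(-8)² = ((-8)²)² = 64² = 4096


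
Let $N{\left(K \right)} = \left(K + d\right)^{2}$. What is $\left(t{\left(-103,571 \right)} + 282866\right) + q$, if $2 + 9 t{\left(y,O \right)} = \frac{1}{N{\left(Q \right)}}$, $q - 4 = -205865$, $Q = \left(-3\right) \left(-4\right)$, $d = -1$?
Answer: $\frac{83858204}{1089} \approx 77005.0$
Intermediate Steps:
$Q = 12$
$q = -205861$ ($q = 4 - 205865 = -205861$)
$N{\left(K \right)} = \left(-1 + K\right)^{2}$ ($N{\left(K \right)} = \left(K - 1\right)^{2} = \left(-1 + K\right)^{2}$)
$t{\left(y,O \right)} = - \frac{241}{1089}$ ($t{\left(y,O \right)} = - \frac{2}{9} + \frac{1}{9 \left(-1 + 12\right)^{2}} = - \frac{2}{9} + \frac{1}{9 \cdot 11^{2}} = - \frac{2}{9} + \frac{1}{9 \cdot 121} = - \frac{2}{9} + \frac{1}{9} \cdot \frac{1}{121} = - \frac{2}{9} + \frac{1}{1089} = - \frac{241}{1089}$)
$\left(t{\left(-103,571 \right)} + 282866\right) + q = \left(- \frac{241}{1089} + 282866\right) - 205861 = \frac{308040833}{1089} - 205861 = \frac{83858204}{1089}$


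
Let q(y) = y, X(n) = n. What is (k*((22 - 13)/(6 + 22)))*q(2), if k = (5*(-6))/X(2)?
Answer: -135/14 ≈ -9.6429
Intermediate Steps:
k = -15 (k = (5*(-6))/2 = -30*½ = -15)
(k*((22 - 13)/(6 + 22)))*q(2) = -15*(22 - 13)/(6 + 22)*2 = -135/28*2 = -135/14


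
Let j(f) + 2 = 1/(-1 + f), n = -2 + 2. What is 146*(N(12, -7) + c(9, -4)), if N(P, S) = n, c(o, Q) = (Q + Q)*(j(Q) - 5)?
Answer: 42048/5 ≈ 8409.6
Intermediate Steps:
n = 0
j(f) = -2 + 1/(-1 + f)
c(o, Q) = 2*Q*(-5 + (3 - 2*Q)/(-1 + Q)) (c(o, Q) = (Q + Q)*((3 - 2*Q)/(-1 + Q) - 5) = (2*Q)*(-5 + (3 - 2*Q)/(-1 + Q)) = 2*Q*(-5 + (3 - 2*Q)/(-1 + Q)))
N(P, S) = 0
146*(N(12, -7) + c(9, -4)) = 146*(0 + 2*(-4)*(8 - 7*(-4))/(-1 - 4)) = 146*(0 + 2*(-4)*(8 + 28)/(-5)) = 146*(0 + 2*(-4)*(-⅕)*36) = 146*(0 + 288/5) = 146*(288/5) = 42048/5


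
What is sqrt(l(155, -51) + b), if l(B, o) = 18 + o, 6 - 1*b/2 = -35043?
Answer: 9*sqrt(865) ≈ 264.70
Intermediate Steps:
b = 70098 (b = 12 - 2*(-35043) = 12 + 70086 = 70098)
sqrt(l(155, -51) + b) = sqrt((18 - 51) + 70098) = sqrt(-33 + 70098) = sqrt(70065) = 9*sqrt(865)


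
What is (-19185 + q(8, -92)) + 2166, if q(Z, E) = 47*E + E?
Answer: -21435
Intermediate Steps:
q(Z, E) = 48*E
(-19185 + q(8, -92)) + 2166 = (-19185 + 48*(-92)) + 2166 = (-19185 - 4416) + 2166 = -23601 + 2166 = -21435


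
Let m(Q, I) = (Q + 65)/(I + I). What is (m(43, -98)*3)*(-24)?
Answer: 1944/49 ≈ 39.673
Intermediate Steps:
m(Q, I) = (65 + Q)/(2*I) (m(Q, I) = (65 + Q)/((2*I)) = (65 + Q)*(1/(2*I)) = (65 + Q)/(2*I))
(m(43, -98)*3)*(-24) = (((1/2)*(65 + 43)/(-98))*3)*(-24) = (((1/2)*(-1/98)*108)*3)*(-24) = -27/49*3*(-24) = -81/49*(-24) = 1944/49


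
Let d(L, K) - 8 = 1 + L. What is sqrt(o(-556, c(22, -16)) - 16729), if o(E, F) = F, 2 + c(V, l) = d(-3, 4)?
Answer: 5*I*sqrt(669) ≈ 129.33*I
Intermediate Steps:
d(L, K) = 9 + L (d(L, K) = 8 + (1 + L) = 9 + L)
c(V, l) = 4 (c(V, l) = -2 + (9 - 3) = -2 + 6 = 4)
sqrt(o(-556, c(22, -16)) - 16729) = sqrt(4 - 16729) = sqrt(-16725) = 5*I*sqrt(669)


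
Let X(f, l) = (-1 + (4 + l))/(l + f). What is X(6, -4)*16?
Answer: -8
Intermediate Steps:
X(f, l) = (3 + l)/(f + l)
X(6, -4)*16 = ((3 - 4)/(6 - 4))*16 = (-1/2)*16 = ((½)*(-1))*16 = -½*16 = -8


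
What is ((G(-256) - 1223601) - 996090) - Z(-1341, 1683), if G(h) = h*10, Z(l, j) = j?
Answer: -2223934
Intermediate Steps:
G(h) = 10*h
((G(-256) - 1223601) - 996090) - Z(-1341, 1683) = ((10*(-256) - 1223601) - 996090) - 1*1683 = ((-2560 - 1223601) - 996090) - 1683 = (-1226161 - 996090) - 1683 = -2222251 - 1683 = -2223934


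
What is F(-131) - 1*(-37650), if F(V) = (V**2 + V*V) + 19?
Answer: 71991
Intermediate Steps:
F(V) = 19 + 2*V**2 (F(V) = (V**2 + V**2) + 19 = 2*V**2 + 19 = 19 + 2*V**2)
F(-131) - 1*(-37650) = (19 + 2*(-131)**2) - 1*(-37650) = (19 + 2*17161) + 37650 = (19 + 34322) + 37650 = 34341 + 37650 = 71991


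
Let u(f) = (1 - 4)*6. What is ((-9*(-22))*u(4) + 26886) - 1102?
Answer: 22220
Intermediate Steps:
u(f) = -18 (u(f) = -3*6 = -18)
((-9*(-22))*u(4) + 26886) - 1102 = (-9*(-22)*(-18) + 26886) - 1102 = (198*(-18) + 26886) - 1102 = (-3564 + 26886) - 1102 = 23322 - 1102 = 22220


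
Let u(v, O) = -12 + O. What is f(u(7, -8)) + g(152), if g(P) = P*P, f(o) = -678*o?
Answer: 36664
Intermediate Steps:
g(P) = P²
f(u(7, -8)) + g(152) = -678*(-12 - 8) + 152² = -678*(-20) + 23104 = 13560 + 23104 = 36664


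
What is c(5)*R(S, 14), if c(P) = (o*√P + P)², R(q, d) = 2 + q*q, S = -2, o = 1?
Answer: 180 + 60*√5 ≈ 314.16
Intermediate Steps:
R(q, d) = 2 + q²
c(P) = (P + √P)² (c(P) = (1*√P + P)² = (√P + P)² = (P + √P)²)
c(5)*R(S, 14) = (5 + √5)²*(2 + (-2)²) = (5 + √5)²*(2 + 4) = (5 + √5)²*6 = 6*(5 + √5)²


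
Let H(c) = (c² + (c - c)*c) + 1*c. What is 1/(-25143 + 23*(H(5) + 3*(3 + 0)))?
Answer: -1/24246 ≈ -4.1244e-5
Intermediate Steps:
H(c) = c + c² (H(c) = (c² + 0*c) + c = (c² + 0) + c = c² + c = c + c²)
1/(-25143 + 23*(H(5) + 3*(3 + 0))) = 1/(-25143 + 23*(5*(1 + 5) + 3*(3 + 0))) = 1/(-25143 + 23*(5*6 + 3*3)) = 1/(-25143 + 23*(30 + 9)) = 1/(-25143 + 23*39) = 1/(-25143 + 897) = 1/(-24246) = -1/24246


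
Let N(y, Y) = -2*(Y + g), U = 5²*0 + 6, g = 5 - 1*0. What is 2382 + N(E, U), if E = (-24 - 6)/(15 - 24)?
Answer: 2360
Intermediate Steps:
E = 10/3 (E = -30/(-9) = -30*(-⅑) = 10/3 ≈ 3.3333)
g = 5 (g = 5 + 0 = 5)
U = 6 (U = 25*0 + 6 = 0 + 6 = 6)
N(y, Y) = -10 - 2*Y (N(y, Y) = -2*(Y + 5) = -2*(5 + Y) = -10 - 2*Y)
2382 + N(E, U) = 2382 + (-10 - 2*6) = 2382 + (-10 - 12) = 2382 - 22 = 2360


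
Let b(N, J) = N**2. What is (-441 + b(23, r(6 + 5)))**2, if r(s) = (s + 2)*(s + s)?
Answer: 7744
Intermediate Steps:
r(s) = 2*s*(2 + s) (r(s) = (2 + s)*(2*s) = 2*s*(2 + s))
(-441 + b(23, r(6 + 5)))**2 = (-441 + 23**2)**2 = (-441 + 529)**2 = 88**2 = 7744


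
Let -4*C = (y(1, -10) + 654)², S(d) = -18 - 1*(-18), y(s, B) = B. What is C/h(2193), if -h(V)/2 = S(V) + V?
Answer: 51842/2193 ≈ 23.640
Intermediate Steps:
S(d) = 0 (S(d) = -18 + 18 = 0)
h(V) = -2*V (h(V) = -2*(0 + V) = -2*V)
C = -103684 (C = -(-10 + 654)²/4 = -¼*644² = -¼*414736 = -103684)
C/h(2193) = -103684/((-2*2193)) = -103684/(-4386) = -103684*(-1/4386) = 51842/2193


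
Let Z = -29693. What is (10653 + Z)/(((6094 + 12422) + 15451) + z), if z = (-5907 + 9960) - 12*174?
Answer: -4760/8983 ≈ -0.52989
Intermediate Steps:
z = 1965 (z = 4053 - 2088 = 1965)
(10653 + Z)/(((6094 + 12422) + 15451) + z) = (10653 - 29693)/(((6094 + 12422) + 15451) + 1965) = -19040/((18516 + 15451) + 1965) = -19040/(33967 + 1965) = -19040/35932 = -19040*1/35932 = -4760/8983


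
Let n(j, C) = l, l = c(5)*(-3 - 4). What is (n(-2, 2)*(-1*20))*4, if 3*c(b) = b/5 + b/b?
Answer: 1120/3 ≈ 373.33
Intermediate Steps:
c(b) = ⅓ + b/15 (c(b) = (b/5 + b/b)/3 = (b*(⅕) + 1)/3 = (b/5 + 1)/3 = (1 + b/5)/3 = ⅓ + b/15)
l = -14/3 (l = (⅓ + (1/15)*5)*(-3 - 4) = (⅓ + ⅓)*(-7) = (⅔)*(-7) = -14/3 ≈ -4.6667)
n(j, C) = -14/3
(n(-2, 2)*(-1*20))*4 = -(-14)*20/3*4 = -14/3*(-20)*4 = (280/3)*4 = 1120/3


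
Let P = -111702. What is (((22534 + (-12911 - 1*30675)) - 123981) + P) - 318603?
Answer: -575338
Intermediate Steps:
(((22534 + (-12911 - 1*30675)) - 123981) + P) - 318603 = (((22534 + (-12911 - 1*30675)) - 123981) - 111702) - 318603 = (((22534 + (-12911 - 30675)) - 123981) - 111702) - 318603 = (((22534 - 43586) - 123981) - 111702) - 318603 = ((-21052 - 123981) - 111702) - 318603 = (-145033 - 111702) - 318603 = -256735 - 318603 = -575338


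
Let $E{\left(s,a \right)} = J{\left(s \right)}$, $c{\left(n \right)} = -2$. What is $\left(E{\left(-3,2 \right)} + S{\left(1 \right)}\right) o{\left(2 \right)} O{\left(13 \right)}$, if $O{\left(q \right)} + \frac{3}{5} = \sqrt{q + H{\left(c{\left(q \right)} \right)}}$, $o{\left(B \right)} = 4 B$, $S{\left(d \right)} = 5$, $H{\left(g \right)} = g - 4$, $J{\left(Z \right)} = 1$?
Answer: $- \frac{144}{5} + 48 \sqrt{7} \approx 98.196$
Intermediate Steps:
$H{\left(g \right)} = -4 + g$ ($H{\left(g \right)} = g - 4 = -4 + g$)
$E{\left(s,a \right)} = 1$
$O{\left(q \right)} = - \frac{3}{5} + \sqrt{-6 + q}$ ($O{\left(q \right)} = - \frac{3}{5} + \sqrt{q - 6} = - \frac{3}{5} + \sqrt{-6 + q}$)
$\left(E{\left(-3,2 \right)} + S{\left(1 \right)}\right) o{\left(2 \right)} O{\left(13 \right)} = \left(1 + 5\right) 4 \cdot 2 \left(- \frac{3}{5} + \sqrt{-6 + 13}\right) = 6 \cdot 8 \left(- \frac{3}{5} + \sqrt{7}\right) = 48 \left(- \frac{3}{5} + \sqrt{7}\right) = - \frac{144}{5} + 48 \sqrt{7}$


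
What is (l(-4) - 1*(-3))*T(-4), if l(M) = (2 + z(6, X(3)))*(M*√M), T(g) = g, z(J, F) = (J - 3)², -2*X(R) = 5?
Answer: -12 + 352*I ≈ -12.0 + 352.0*I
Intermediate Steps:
X(R) = -5/2 (X(R) = -½*5 = -5/2)
z(J, F) = (-3 + J)²
l(M) = 11*M^(3/2) (l(M) = (2 + (-3 + 6)²)*(M*√M) = (2 + 3²)*M^(3/2) = (2 + 9)*M^(3/2) = 11*M^(3/2))
(l(-4) - 1*(-3))*T(-4) = (11*(-4)^(3/2) - 1*(-3))*(-4) = (11*(-8*I) + 3)*(-4) = (-88*I + 3)*(-4) = (3 - 88*I)*(-4) = -12 + 352*I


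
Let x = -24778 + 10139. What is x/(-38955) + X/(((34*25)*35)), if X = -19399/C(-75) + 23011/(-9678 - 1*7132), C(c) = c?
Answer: 1069915112783/2783042587500 ≈ 0.38444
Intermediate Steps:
x = -14639
X = 64874273/252150 (X = -19399/(-75) + 23011/(-9678 - 1*7132) = -19399*(-1/75) + 23011/(-9678 - 7132) = 19399/75 + 23011/(-16810) = 19399/75 + 23011*(-1/16810) = 19399/75 - 23011/16810 = 64874273/252150 ≈ 257.28)
x/(-38955) + X/(((34*25)*35)) = -14639/(-38955) + 64874273/(252150*(((34*25)*35))) = -14639*(-1/38955) + 64874273/(252150*((850*35))) = 14639/38955 + (64874273/252150)/29750 = 14639/38955 + (64874273/252150)*(1/29750) = 14639/38955 + 64874273/7501462500 = 1069915112783/2783042587500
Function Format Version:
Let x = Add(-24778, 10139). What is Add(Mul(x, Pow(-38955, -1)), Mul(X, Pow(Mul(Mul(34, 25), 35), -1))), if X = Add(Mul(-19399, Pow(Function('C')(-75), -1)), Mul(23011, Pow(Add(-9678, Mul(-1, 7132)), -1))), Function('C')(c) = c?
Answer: Rational(1069915112783, 2783042587500) ≈ 0.38444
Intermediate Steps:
x = -14639
X = Rational(64874273, 252150) (X = Add(Mul(-19399, Pow(-75, -1)), Mul(23011, Pow(Add(-9678, Mul(-1, 7132)), -1))) = Add(Mul(-19399, Rational(-1, 75)), Mul(23011, Pow(Add(-9678, -7132), -1))) = Add(Rational(19399, 75), Mul(23011, Pow(-16810, -1))) = Add(Rational(19399, 75), Mul(23011, Rational(-1, 16810))) = Add(Rational(19399, 75), Rational(-23011, 16810)) = Rational(64874273, 252150) ≈ 257.28)
Add(Mul(x, Pow(-38955, -1)), Mul(X, Pow(Mul(Mul(34, 25), 35), -1))) = Add(Mul(-14639, Pow(-38955, -1)), Mul(Rational(64874273, 252150), Pow(Mul(Mul(34, 25), 35), -1))) = Add(Mul(-14639, Rational(-1, 38955)), Mul(Rational(64874273, 252150), Pow(Mul(850, 35), -1))) = Add(Rational(14639, 38955), Mul(Rational(64874273, 252150), Pow(29750, -1))) = Add(Rational(14639, 38955), Mul(Rational(64874273, 252150), Rational(1, 29750))) = Add(Rational(14639, 38955), Rational(64874273, 7501462500)) = Rational(1069915112783, 2783042587500)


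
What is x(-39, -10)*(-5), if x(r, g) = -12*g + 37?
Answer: -785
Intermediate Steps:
x(r, g) = 37 - 12*g
x(-39, -10)*(-5) = (37 - 12*(-10))*(-5) = (37 + 120)*(-5) = 157*(-5) = -785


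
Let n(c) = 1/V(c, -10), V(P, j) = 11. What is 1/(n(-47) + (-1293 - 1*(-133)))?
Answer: -11/12759 ≈ -0.00086214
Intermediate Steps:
n(c) = 1/11
1/(n(-47) + (-1293 - 1*(-133))) = 1/(1/11 + (-1293 - 1*(-133))) = 1/(1/11 + (-1293 + 133)) = 1/(1/11 - 1160) = 1/(-12759/11) = -11/12759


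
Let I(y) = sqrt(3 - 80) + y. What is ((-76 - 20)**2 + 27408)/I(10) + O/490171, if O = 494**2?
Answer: 59854473804/28920089 - 12208*I*sqrt(77)/59 ≈ 2069.7 - 1815.7*I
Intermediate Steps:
I(y) = y + I*sqrt(77) (I(y) = sqrt(-77) + y = I*sqrt(77) + y = y + I*sqrt(77))
O = 244036
((-76 - 20)**2 + 27408)/I(10) + O/490171 = ((-76 - 20)**2 + 27408)/(10 + I*sqrt(77)) + 244036/490171 = ((-96)**2 + 27408)/(10 + I*sqrt(77)) + 244036*(1/490171) = (9216 + 27408)/(10 + I*sqrt(77)) + 244036/490171 = 36624/(10 + I*sqrt(77)) + 244036/490171 = 244036/490171 + 36624/(10 + I*sqrt(77))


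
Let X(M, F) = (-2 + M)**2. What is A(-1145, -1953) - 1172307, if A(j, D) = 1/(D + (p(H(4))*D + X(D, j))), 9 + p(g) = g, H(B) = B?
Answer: -4489744723958/3829837 ≈ -1.1723e+6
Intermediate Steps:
p(g) = -9 + g
A(j, D) = 1/((-2 + D)**2 - 4*D) (A(j, D) = 1/(D + ((-9 + 4)*D + (-2 + D)**2)) = 1/(D + (-5*D + (-2 + D)**2)) = 1/(D + ((-2 + D)**2 - 5*D)) = 1/((-2 + D)**2 - 4*D))
A(-1145, -1953) - 1172307 = 1/((-2 - 1953)**2 - 4*(-1953)) - 1172307 = 1/((-1955)**2 + 7812) - 1172307 = 1/(3822025 + 7812) - 1172307 = 1/3829837 - 1172307 = -4489744723958/3829837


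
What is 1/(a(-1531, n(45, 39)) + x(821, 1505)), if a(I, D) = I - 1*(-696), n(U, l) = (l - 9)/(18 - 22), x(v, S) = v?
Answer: -1/14 ≈ -0.071429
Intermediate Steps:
n(U, l) = 9/4 - l/4 (n(U, l) = (-9 + l)/(-4) = (-9 + l)*(-¼) = 9/4 - l/4)
a(I, D) = 696 + I (a(I, D) = I + 696 = 696 + I)
1/(a(-1531, n(45, 39)) + x(821, 1505)) = 1/((696 - 1531) + 821) = 1/(-835 + 821) = 1/(-14) = -1/14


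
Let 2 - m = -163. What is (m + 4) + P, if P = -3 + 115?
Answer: 281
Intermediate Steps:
m = 165 (m = 2 - 1*(-163) = 2 + 163 = 165)
P = 112
(m + 4) + P = (165 + 4) + 112 = 169 + 112 = 281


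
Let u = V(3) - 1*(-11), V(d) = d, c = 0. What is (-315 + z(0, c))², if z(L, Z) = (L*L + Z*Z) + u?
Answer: 90601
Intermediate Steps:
u = 14 (u = 3 - 1*(-11) = 3 + 11 = 14)
z(L, Z) = 14 + L² + Z² (z(L, Z) = (L*L + Z*Z) + 14 = (L² + Z²) + 14 = 14 + L² + Z²)
(-315 + z(0, c))² = (-315 + (14 + 0² + 0²))² = (-315 + (14 + 0 + 0))² = (-315 + 14)² = (-301)² = 90601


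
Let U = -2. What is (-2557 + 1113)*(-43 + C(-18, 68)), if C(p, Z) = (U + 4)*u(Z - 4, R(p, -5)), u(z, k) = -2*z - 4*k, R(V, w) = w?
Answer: 373996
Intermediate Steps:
u(z, k) = -4*k - 2*z
C(p, Z) = 56 - 4*Z (C(p, Z) = (-2 + 4)*(-4*(-5) - 2*(Z - 4)) = 2*(20 - 2*(-4 + Z)) = 2*(20 + (8 - 2*Z)) = 2*(28 - 2*Z) = 56 - 4*Z)
(-2557 + 1113)*(-43 + C(-18, 68)) = (-2557 + 1113)*(-43 + (56 - 4*68)) = -1444*(-43 + (56 - 272)) = -1444*(-43 - 216) = -1444*(-259) = 373996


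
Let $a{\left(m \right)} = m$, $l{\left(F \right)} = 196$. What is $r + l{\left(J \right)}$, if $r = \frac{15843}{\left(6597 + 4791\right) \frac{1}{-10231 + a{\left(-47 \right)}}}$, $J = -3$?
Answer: $- \frac{26767051}{1898} \approx -14103.0$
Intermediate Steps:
$r = - \frac{27139059}{1898}$ ($r = \frac{15843}{\left(6597 + 4791\right) \frac{1}{-10231 - 47}} = \frac{15843}{11388 \frac{1}{-10278}} = \frac{15843}{11388 \left(- \frac{1}{10278}\right)} = \frac{15843}{- \frac{1898}{1713}} = 15843 \left(- \frac{1713}{1898}\right) = - \frac{27139059}{1898} \approx -14299.0$)
$r + l{\left(J \right)} = - \frac{27139059}{1898} + 196 = - \frac{26767051}{1898}$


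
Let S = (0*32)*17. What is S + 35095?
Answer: 35095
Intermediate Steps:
S = 0 (S = 0*17 = 0)
S + 35095 = 0 + 35095 = 35095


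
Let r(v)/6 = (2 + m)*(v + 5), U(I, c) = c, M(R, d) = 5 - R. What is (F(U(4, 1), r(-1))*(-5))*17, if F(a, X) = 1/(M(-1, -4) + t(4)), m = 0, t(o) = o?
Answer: -17/2 ≈ -8.5000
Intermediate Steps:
r(v) = 60 + 12*v (r(v) = 6*((2 + 0)*(v + 5)) = 6*(2*(5 + v)) = 6*(10 + 2*v) = 60 + 12*v)
F(a, X) = 1/10 (F(a, X) = 1/((5 - 1*(-1)) + 4) = 1/((5 + 1) + 4) = 1/(6 + 4) = 1/10)
(F(U(4, 1), r(-1))*(-5))*17 = ((1/10)*(-5))*17 = -1/2*17 = -17/2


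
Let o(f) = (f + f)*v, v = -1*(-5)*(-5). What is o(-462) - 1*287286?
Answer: -264186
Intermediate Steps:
v = -25 (v = 5*(-5) = -25)
o(f) = -50*f (o(f) = (f + f)*(-25) = (2*f)*(-25) = -50*f)
o(-462) - 1*287286 = -50*(-462) - 1*287286 = 23100 - 287286 = -264186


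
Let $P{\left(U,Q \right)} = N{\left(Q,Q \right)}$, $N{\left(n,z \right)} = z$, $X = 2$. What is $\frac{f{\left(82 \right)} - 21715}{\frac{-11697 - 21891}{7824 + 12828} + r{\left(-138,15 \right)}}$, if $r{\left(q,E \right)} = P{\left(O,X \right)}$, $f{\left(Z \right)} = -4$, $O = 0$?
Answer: $- \frac{37378399}{643} \approx -58131.0$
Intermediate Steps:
$P{\left(U,Q \right)} = Q$
$r{\left(q,E \right)} = 2$
$\frac{f{\left(82 \right)} - 21715}{\frac{-11697 - 21891}{7824 + 12828} + r{\left(-138,15 \right)}} = \frac{-4 - 21715}{\frac{-11697 - 21891}{7824 + 12828} + 2} = - \frac{21719}{- \frac{33588}{20652} + 2} = - \frac{21719}{\left(-33588\right) \frac{1}{20652} + 2} = - \frac{21719}{- \frac{2799}{1721} + 2} = - \frac{21719}{\frac{643}{1721}} = \left(-21719\right) \frac{1721}{643} = - \frac{37378399}{643}$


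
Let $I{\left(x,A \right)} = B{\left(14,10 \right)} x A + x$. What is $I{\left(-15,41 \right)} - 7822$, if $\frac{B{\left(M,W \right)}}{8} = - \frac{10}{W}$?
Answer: $-2917$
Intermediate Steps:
$B{\left(M,W \right)} = - \frac{80}{W}$ ($B{\left(M,W \right)} = 8 \left(- \frac{10}{W}\right) = - \frac{80}{W}$)
$I{\left(x,A \right)} = x - 8 A x$ ($I{\left(x,A \right)} = - \frac{80}{10} x A + x = \left(-80\right) \frac{1}{10} x A + x = - 8 x A + x = - 8 A x + x = x - 8 A x$)
$I{\left(-15,41 \right)} - 7822 = - 15 \left(1 - 328\right) - 7822 = \left(-15\right) \left(-327\right) - 7822 = 4905 - 7822 = -2917$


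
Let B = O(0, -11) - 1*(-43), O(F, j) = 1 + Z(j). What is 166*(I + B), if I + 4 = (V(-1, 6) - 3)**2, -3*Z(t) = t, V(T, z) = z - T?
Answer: 29714/3 ≈ 9904.7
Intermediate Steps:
Z(t) = -t/3
O(F, j) = 1 - j/3
B = 143/3 (B = (1 - 1/3*(-11)) - 1*(-43) = (1 + 11/3) + 43 = 14/3 + 43 = 143/3 ≈ 47.667)
I = 12 (I = -4 + ((6 - 1*(-1)) - 3)**2 = -4 + ((6 + 1) - 3)**2 = -4 + (7 - 3)**2 = -4 + 4**2 = -4 + 16 = 12)
166*(I + B) = 166*(12 + 143/3) = 166*(179/3) = 29714/3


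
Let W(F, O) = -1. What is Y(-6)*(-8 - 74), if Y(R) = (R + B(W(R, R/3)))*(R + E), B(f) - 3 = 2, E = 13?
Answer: 574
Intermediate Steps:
B(f) = 5 (B(f) = 3 + 2 = 5)
Y(R) = (5 + R)*(13 + R) (Y(R) = (R + 5)*(R + 13) = (5 + R)*(13 + R))
Y(-6)*(-8 - 74) = (65 + (-6)**2 + 18*(-6))*(-8 - 74) = (65 + 36 - 108)*(-82) = -7*(-82) = 574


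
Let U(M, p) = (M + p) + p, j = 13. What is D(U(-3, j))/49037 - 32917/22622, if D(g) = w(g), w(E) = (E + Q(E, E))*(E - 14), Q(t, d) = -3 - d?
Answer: -1614761723/1109315014 ≈ -1.4556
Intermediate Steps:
U(M, p) = M + 2*p
w(E) = 42 - 3*E (w(E) = (E + (-3 - E))*(E - 14) = -3*(-14 + E) = 42 - 3*E)
D(g) = 42 - 3*g
D(U(-3, j))/49037 - 32917/22622 = (42 - 3*(-3 + 2*13))/49037 - 32917/22622 = (42 - 3*(-3 + 26))*(1/49037) - 32917*1/22622 = (42 - 3*23)*(1/49037) - 32917/22622 = (42 - 69)*(1/49037) - 32917/22622 = -27*1/49037 - 32917/22622 = -27/49037 - 32917/22622 = -1614761723/1109315014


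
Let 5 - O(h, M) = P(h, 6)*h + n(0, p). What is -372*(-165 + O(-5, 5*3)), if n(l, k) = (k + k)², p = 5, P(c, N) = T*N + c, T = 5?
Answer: 50220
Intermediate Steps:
P(c, N) = c + 5*N (P(c, N) = 5*N + c = c + 5*N)
n(l, k) = 4*k² (n(l, k) = (2*k)² = 4*k²)
O(h, M) = -95 - h*(30 + h) (O(h, M) = 5 - ((h + 5*6)*h + 4*5²) = 5 - ((h + 30)*h + 4*25) = 5 - ((30 + h)*h + 100) = 5 - (h*(30 + h) + 100) = 5 - (100 + h*(30 + h)) = 5 + (-100 - h*(30 + h)) = -95 - h*(30 + h))
-372*(-165 + O(-5, 5*3)) = -372*(-165 + (-95 - 1*(-5)*(30 - 5))) = -372*(-165 + (-95 - 1*(-5)*25)) = -372*(-165 + (-95 + 125)) = -372*(-165 + 30) = -372*(-135) = 50220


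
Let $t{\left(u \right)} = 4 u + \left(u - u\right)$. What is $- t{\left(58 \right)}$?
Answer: $-232$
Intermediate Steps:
$t{\left(u \right)} = 4 u$ ($t{\left(u \right)} = 4 u + 0 = 4 u$)
$- t{\left(58 \right)} = - 4 \cdot 58 = \left(-1\right) 232 = -232$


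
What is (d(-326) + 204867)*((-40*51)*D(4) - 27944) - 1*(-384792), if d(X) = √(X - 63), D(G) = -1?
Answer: -5306489976 - 25904*I*√389 ≈ -5.3065e+9 - 5.1091e+5*I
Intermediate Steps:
d(X) = √(-63 + X)
(d(-326) + 204867)*((-40*51)*D(4) - 27944) - 1*(-384792) = (√(-63 - 326) + 204867)*(-40*51*(-1) - 27944) - 1*(-384792) = (√(-389) + 204867)*(-2040*(-1) - 27944) + 384792 = (I*√389 + 204867)*(2040 - 27944) + 384792 = (204867 + I*√389)*(-25904) + 384792 = (-5306874768 - 25904*I*√389) + 384792 = -5306489976 - 25904*I*√389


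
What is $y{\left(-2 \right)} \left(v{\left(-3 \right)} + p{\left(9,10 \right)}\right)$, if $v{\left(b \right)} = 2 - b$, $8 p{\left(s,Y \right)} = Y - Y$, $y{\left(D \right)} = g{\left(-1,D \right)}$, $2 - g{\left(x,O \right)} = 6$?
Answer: $-20$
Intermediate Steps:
$g{\left(x,O \right)} = -4$ ($g{\left(x,O \right)} = 2 - 6 = -4$)
$y{\left(D \right)} = -4$
$p{\left(s,Y \right)} = 0$ ($p{\left(s,Y \right)} = \frac{Y - Y}{8} = \frac{1}{8} \cdot 0 = 0$)
$y{\left(-2 \right)} \left(v{\left(-3 \right)} + p{\left(9,10 \right)}\right) = - 4 \left(\left(2 - -3\right) + 0\right) = - 4 \left(\left(2 + 3\right) + 0\right) = - 4 \left(5 + 0\right) = \left(-4\right) 5 = -20$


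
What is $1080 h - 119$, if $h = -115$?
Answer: $-124319$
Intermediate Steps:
$1080 h - 119 = 1080 \left(-115\right) - 119 = -124200 - 119 = -124319$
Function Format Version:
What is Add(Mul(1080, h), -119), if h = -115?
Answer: -124319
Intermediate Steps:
Add(Mul(1080, h), -119) = Add(Mul(1080, -115), -119) = Add(-124200, -119) = -124319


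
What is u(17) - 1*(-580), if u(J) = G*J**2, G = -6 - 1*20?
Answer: -6934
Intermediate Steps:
G = -26 (G = -6 - 20 = -26)
u(J) = -26*J**2
u(17) - 1*(-580) = -26*17**2 - 1*(-580) = -26*289 + 580 = -7514 + 580 = -6934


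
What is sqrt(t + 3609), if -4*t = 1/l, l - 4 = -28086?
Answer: sqrt(11384211207746)/56164 ≈ 60.075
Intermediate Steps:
l = -28082 (l = 4 - 28086 = -28082)
t = 1/112328 (t = -1/4/(-28082) = -1/4*(-1/28082) = 1/112328 ≈ 8.9025e-6)
sqrt(t + 3609) = sqrt(1/112328 + 3609) = sqrt(405391753/112328) = sqrt(11384211207746)/56164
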